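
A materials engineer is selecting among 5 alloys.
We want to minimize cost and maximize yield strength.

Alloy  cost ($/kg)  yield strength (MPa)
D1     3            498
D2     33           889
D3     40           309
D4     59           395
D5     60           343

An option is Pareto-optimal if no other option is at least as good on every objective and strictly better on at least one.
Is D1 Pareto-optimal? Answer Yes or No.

D2: worse on cost (33 vs 3).
D3: worse on cost (40 vs 3).
D4: worse on cost (59 vs 3).
D5: worse on cost (60 vs 3).
No option is at least as good as D1 on every objective and strictly better on one.

Yes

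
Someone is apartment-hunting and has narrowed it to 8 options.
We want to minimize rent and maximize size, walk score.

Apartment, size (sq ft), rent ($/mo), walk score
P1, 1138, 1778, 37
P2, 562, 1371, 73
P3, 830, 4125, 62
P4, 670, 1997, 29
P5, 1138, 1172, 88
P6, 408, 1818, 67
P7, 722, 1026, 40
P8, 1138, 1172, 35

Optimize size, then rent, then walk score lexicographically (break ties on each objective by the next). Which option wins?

P5

First maximize size: best is 1138, kept {P1, P5, P8}.
Then minimize rent: best is 1172, kept {P5, P8}.
Then maximize walk score: best is 88, kept {P5}.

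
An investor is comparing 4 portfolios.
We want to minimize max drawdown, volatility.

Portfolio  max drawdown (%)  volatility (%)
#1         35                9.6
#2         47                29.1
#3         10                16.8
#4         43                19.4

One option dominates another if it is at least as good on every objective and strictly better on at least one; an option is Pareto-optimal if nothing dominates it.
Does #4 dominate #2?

Yes

#4 vs #2: max drawdown 43≤47, volatility 19.4≤29.1 — #4 is at least as good on every objective with at least one strict improvement.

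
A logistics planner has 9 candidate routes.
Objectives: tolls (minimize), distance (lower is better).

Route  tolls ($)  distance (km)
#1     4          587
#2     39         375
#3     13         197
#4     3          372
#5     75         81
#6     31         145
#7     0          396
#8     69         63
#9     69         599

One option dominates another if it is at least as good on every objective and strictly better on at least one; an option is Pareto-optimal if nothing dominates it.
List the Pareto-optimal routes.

#1: dominated by #4 (tolls 3≤4, distance 372≤587).
#2: dominated by #3 (tolls 13≤39, distance 197≤375).
#3: not dominated.
#4: not dominated.
#5: dominated by #8 (tolls 69≤75, distance 63≤81).
#6: not dominated.
#7: not dominated (best tolls).
#8: not dominated (best distance).
#9: dominated by #1 (tolls 4≤69, distance 587≤599).

#3, #4, #6, #7, #8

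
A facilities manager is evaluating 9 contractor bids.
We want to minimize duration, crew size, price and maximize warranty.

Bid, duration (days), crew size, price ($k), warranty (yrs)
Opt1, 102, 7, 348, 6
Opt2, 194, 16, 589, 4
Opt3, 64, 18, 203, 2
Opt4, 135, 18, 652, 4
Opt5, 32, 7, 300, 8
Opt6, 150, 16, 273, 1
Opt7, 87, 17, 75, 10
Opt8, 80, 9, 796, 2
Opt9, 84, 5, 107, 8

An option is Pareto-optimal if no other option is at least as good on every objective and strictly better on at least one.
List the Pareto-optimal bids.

Opt3, Opt5, Opt7, Opt9

Opt1: dominated by Opt5 (duration 32≤102, crew size 7≤7, price 300≤348, warranty 8≥6).
Opt2: dominated by Opt1 (duration 102≤194, crew size 7≤16, price 348≤589, warranty 6≥4).
Opt3: not dominated.
Opt4: dominated by Opt1 (duration 102≤135, crew size 7≤18, price 348≤652, warranty 6≥4).
Opt5: not dominated (best duration).
Opt6: dominated by Opt9 (duration 84≤150, crew size 5≤16, price 107≤273, warranty 8≥1).
Opt7: not dominated (best price).
Opt8: dominated by Opt5 (duration 32≤80, crew size 7≤9, price 300≤796, warranty 8≥2).
Opt9: not dominated (best crew size).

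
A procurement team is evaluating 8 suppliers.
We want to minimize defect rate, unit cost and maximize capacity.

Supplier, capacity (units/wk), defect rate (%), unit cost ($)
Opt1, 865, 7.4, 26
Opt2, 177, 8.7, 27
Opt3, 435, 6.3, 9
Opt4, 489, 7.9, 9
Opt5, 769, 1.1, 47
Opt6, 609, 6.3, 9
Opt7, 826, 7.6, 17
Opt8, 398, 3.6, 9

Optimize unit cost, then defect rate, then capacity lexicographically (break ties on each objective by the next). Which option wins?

First minimize unit cost: best is 9, kept {Opt3, Opt4, Opt6, Opt8}.
Then minimize defect rate: best is 3.6, kept {Opt8}.

Opt8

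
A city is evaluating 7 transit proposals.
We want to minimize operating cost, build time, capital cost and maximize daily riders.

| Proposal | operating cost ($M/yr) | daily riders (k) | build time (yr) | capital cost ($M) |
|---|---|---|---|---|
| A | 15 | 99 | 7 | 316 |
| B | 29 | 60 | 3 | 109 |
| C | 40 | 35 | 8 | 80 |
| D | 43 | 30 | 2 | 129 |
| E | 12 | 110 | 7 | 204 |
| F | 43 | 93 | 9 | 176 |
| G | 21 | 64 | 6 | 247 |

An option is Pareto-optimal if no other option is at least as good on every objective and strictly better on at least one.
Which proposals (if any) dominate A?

E

E: operating cost 12≤15, daily riders 110≥99, build time 7≤7, capital cost 204≤316 — dominates A.
Others (B, C, D, F, G) are each worse than A on at least one objective.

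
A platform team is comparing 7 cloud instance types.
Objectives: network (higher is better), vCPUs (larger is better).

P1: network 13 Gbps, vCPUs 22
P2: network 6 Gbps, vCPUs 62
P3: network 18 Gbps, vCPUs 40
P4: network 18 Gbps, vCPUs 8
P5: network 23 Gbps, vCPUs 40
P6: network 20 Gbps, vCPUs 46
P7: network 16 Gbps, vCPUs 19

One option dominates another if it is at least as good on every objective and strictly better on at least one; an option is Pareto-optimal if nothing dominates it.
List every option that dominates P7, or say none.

P3: network 18≥16, vCPUs 40≥19 — dominates P7.
P5: network 23≥16, vCPUs 40≥19 — dominates P7.
P6: network 20≥16, vCPUs 46≥19 — dominates P7.
Others (P1, P2, P4) are each worse than P7 on at least one objective.

P3, P5, P6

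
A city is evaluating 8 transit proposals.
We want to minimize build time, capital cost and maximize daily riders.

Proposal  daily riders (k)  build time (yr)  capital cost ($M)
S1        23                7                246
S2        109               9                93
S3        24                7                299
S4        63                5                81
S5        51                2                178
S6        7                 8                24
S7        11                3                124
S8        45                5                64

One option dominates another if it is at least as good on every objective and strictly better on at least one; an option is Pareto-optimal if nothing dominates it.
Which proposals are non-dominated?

S1: dominated by S4 (daily riders 63≥23, build time 5≤7, capital cost 81≤246).
S2: not dominated (best daily riders).
S3: dominated by S4 (daily riders 63≥24, build time 5≤7, capital cost 81≤299).
S4: not dominated.
S5: not dominated (best build time).
S6: not dominated (best capital cost).
S7: not dominated.
S8: not dominated.

S2, S4, S5, S6, S7, S8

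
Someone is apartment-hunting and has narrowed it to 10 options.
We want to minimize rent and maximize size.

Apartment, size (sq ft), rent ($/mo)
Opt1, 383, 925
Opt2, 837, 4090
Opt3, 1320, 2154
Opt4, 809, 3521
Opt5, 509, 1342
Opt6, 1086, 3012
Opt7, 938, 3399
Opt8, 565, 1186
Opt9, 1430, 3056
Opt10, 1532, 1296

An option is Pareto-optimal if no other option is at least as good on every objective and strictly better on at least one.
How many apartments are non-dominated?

Opt1: not dominated (best rent).
Opt2: dominated by Opt3 (size 1320≥837, rent 2154≤4090).
Opt3: dominated by Opt10 (size 1532≥1320, rent 1296≤2154).
Opt4: dominated by Opt3 (size 1320≥809, rent 2154≤3521).
Opt5: dominated by Opt8 (size 565≥509, rent 1186≤1342).
Opt6: dominated by Opt3 (size 1320≥1086, rent 2154≤3012).
Opt7: dominated by Opt3 (size 1320≥938, rent 2154≤3399).
Opt8: not dominated.
Opt9: dominated by Opt10 (size 1532≥1430, rent 1296≤3056).
Opt10: not dominated (best size).
Pareto-optimal: Opt1, Opt8, Opt10 → 3.

3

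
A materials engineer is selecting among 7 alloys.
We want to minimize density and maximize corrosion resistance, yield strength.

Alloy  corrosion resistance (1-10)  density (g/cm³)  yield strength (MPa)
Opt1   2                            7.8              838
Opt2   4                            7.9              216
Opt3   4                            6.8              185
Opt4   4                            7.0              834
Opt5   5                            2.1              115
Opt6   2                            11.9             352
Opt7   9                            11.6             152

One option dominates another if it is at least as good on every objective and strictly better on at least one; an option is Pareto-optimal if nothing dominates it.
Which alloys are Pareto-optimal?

Opt1: not dominated (best yield strength).
Opt2: dominated by Opt4 (corrosion resistance 4≥4, density 7.0≤7.9, yield strength 834≥216).
Opt3: not dominated.
Opt4: not dominated.
Opt5: not dominated (best density).
Opt6: dominated by Opt1 (corrosion resistance 2≥2, density 7.8≤11.9, yield strength 838≥352).
Opt7: not dominated (best corrosion resistance).

Opt1, Opt3, Opt4, Opt5, Opt7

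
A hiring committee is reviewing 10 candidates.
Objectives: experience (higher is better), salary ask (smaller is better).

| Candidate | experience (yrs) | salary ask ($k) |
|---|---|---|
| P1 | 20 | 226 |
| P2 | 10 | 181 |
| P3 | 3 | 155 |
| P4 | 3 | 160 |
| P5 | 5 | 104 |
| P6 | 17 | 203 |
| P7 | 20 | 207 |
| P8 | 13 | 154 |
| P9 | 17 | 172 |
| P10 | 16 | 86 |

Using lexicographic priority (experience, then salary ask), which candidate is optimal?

First maximize experience: best is 20, kept {P1, P7}.
Then minimize salary ask: best is 207, kept {P7}.

P7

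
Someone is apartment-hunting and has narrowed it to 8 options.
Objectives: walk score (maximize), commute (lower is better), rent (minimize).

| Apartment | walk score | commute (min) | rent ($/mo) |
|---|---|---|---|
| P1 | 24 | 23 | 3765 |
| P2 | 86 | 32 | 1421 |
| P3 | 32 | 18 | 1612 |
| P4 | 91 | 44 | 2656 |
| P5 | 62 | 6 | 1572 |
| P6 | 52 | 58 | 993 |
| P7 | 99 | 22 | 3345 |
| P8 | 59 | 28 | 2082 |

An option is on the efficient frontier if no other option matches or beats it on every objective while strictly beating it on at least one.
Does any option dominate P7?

No

P1: worse on walk score (24 vs 99).
P2: worse on walk score (86 vs 99).
P3: worse on walk score (32 vs 99).
P4: worse on walk score (91 vs 99).
P5: worse on walk score (62 vs 99).
P6: worse on walk score (52 vs 99).
P8: worse on walk score (59 vs 99).
No option is at least as good as P7 on every objective and strictly better on one.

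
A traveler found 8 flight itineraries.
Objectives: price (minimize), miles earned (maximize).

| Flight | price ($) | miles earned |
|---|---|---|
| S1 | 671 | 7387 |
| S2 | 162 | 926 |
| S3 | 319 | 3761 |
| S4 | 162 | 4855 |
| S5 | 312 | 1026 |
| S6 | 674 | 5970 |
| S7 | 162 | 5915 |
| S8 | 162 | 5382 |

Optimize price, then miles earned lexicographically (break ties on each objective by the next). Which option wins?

First minimize price: best is 162, kept {S2, S4, S7, S8}.
Then maximize miles earned: best is 5915, kept {S7}.

S7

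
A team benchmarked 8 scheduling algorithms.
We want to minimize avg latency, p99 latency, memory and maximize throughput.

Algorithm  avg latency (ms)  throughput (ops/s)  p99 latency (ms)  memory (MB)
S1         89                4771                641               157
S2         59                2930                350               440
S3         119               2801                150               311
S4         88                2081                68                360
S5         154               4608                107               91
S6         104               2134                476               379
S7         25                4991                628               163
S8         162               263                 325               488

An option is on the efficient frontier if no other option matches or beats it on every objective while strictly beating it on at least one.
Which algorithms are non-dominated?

S1: not dominated.
S2: not dominated.
S3: not dominated.
S4: not dominated (best p99 latency).
S5: not dominated (best memory).
S6: not dominated.
S7: not dominated (best avg latency).
S8: dominated by S3 (avg latency 119≤162, throughput 2801≥263, p99 latency 150≤325, memory 311≤488).

S1, S2, S3, S4, S5, S6, S7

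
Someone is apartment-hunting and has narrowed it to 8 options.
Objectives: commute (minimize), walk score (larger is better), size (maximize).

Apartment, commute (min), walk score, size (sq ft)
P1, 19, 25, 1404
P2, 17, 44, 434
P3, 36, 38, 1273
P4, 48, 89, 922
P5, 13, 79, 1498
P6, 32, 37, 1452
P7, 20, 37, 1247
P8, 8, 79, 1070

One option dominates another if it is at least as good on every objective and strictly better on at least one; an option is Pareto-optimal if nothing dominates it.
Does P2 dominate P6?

P2 vs P6: P2 is worse on size (434 vs 1452), so it does not dominate P6.

No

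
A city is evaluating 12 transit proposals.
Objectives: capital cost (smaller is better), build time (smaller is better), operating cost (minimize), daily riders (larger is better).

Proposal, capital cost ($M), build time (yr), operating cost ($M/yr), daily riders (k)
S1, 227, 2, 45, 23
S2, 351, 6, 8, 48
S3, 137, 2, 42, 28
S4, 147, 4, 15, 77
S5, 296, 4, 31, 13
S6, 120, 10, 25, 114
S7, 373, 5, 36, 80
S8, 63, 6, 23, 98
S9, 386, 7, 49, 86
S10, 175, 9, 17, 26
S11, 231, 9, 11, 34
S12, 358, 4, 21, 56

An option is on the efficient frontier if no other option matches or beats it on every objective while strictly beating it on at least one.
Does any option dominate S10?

S4 vs S10: capital cost 147≤175, build time 4≤9, operating cost 15≤17, daily riders 77≥26 — S4 is at least as good on every objective and strictly better on at least one, so S4 dominates S10.

Yes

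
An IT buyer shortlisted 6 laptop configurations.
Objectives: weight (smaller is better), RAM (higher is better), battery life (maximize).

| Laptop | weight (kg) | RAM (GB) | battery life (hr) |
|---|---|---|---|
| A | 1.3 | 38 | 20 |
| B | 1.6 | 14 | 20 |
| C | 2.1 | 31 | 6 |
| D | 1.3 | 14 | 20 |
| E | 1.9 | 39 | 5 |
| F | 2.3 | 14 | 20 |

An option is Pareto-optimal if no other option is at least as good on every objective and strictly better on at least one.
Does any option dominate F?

A vs F: weight 1.3≤2.3, RAM 38≥14, battery life 20≥20 — A is at least as good on every objective and strictly better on at least one, so A dominates F.

Yes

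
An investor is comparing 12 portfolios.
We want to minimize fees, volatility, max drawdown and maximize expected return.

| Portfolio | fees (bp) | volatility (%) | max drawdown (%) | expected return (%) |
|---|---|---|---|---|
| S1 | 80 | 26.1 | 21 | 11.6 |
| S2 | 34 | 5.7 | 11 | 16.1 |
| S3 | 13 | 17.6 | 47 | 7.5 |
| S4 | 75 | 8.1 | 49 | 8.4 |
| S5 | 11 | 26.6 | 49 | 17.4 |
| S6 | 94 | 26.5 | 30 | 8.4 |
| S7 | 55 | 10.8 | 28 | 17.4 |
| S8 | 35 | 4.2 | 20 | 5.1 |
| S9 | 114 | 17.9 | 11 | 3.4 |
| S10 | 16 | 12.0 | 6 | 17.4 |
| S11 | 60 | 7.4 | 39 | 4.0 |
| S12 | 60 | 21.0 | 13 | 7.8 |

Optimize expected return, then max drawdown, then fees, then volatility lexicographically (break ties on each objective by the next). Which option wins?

S10

First maximize expected return: best is 17.4, kept {S5, S7, S10}.
Then minimize max drawdown: best is 6, kept {S10}.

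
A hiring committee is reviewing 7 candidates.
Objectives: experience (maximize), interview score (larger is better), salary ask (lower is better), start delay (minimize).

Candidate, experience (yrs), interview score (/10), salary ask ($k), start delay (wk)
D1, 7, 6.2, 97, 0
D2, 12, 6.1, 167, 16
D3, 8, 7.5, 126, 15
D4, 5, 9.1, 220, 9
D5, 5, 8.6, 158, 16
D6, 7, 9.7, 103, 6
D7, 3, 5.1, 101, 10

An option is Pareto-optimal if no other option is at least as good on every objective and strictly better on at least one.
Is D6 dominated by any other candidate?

D1: worse on interview score (6.2 vs 9.7).
D2: worse on interview score (6.1 vs 9.7).
D3: worse on interview score (7.5 vs 9.7).
D4: worse on experience (5 vs 7).
D5: worse on experience (5 vs 7).
D7: worse on experience (3 vs 7).
No option is at least as good as D6 on every objective and strictly better on one.

No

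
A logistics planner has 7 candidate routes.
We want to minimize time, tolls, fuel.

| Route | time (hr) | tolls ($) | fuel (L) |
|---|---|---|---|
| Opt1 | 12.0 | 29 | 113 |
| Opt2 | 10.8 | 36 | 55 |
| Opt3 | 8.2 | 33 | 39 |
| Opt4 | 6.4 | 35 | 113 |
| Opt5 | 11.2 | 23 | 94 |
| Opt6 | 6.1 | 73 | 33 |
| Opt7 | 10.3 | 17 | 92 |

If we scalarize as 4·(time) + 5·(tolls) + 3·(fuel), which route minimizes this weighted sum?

Opt1: 4·12.0 + 5·29 + 3·113 = 532.0
Opt2: 4·10.8 + 5·36 + 3·55 = 388.2
Opt3: 4·8.2 + 5·33 + 3·39 = 314.8
Opt4: 4·6.4 + 5·35 + 3·113 = 539.6
Opt5: 4·11.2 + 5·23 + 3·94 = 441.8
Opt6: 4·6.1 + 5·73 + 3·33 = 488.4
Opt7: 4·10.3 + 5·17 + 3·92 = 402.2
Lowest: Opt3 at 314.8.

Opt3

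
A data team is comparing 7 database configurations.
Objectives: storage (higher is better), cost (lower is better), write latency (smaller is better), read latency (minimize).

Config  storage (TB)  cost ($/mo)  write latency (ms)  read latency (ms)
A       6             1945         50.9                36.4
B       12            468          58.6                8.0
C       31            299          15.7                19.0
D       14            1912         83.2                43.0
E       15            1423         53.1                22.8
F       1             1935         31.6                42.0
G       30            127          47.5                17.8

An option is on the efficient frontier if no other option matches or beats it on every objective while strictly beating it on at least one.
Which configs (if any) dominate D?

C, E, G

C: storage 31≥14, cost 299≤1912, write latency 15.7≤83.2, read latency 19.0≤43.0 — dominates D.
E: storage 15≥14, cost 1423≤1912, write latency 53.1≤83.2, read latency 22.8≤43.0 — dominates D.
G: storage 30≥14, cost 127≤1912, write latency 47.5≤83.2, read latency 17.8≤43.0 — dominates D.
Others (A, B, F) are each worse than D on at least one objective.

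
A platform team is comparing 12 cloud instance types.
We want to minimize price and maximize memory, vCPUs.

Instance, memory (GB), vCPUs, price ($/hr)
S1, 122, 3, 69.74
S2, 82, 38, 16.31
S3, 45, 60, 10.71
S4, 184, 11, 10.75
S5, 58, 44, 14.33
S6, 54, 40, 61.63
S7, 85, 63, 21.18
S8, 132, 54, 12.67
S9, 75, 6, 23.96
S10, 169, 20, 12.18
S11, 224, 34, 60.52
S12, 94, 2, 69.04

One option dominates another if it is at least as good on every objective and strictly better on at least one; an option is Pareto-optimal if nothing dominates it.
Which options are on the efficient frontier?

S1: dominated by S4 (memory 184≥122, vCPUs 11≥3, price 10.75≤69.74).
S2: dominated by S8 (memory 132≥82, vCPUs 54≥38, price 12.67≤16.31).
S3: not dominated (best price).
S4: not dominated.
S5: dominated by S8 (memory 132≥58, vCPUs 54≥44, price 12.67≤14.33).
S6: dominated by S5 (memory 58≥54, vCPUs 44≥40, price 14.33≤61.63).
S7: not dominated (best vCPUs).
S8: not dominated.
S9: dominated by S2 (memory 82≥75, vCPUs 38≥6, price 16.31≤23.96).
S10: not dominated.
S11: not dominated (best memory).
S12: dominated by S4 (memory 184≥94, vCPUs 11≥2, price 10.75≤69.04).

S3, S4, S7, S8, S10, S11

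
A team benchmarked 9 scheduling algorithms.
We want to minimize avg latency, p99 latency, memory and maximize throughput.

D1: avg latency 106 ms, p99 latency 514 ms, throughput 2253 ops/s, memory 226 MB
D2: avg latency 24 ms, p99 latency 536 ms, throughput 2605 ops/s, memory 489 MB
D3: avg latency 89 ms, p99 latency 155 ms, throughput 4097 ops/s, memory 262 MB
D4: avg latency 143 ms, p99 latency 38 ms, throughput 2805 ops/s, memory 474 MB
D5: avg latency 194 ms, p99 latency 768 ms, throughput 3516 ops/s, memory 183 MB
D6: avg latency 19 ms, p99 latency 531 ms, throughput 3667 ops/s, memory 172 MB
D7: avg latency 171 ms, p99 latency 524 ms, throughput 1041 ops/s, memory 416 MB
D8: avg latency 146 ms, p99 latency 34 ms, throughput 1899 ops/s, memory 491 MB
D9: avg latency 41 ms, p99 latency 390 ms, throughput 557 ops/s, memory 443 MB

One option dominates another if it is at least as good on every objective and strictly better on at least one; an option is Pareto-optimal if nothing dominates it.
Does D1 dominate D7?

D1 vs D7: avg latency 106≤171, p99 latency 514≤524, throughput 2253≥1041, memory 226≤416 — D1 is at least as good on every objective with at least one strict improvement.

Yes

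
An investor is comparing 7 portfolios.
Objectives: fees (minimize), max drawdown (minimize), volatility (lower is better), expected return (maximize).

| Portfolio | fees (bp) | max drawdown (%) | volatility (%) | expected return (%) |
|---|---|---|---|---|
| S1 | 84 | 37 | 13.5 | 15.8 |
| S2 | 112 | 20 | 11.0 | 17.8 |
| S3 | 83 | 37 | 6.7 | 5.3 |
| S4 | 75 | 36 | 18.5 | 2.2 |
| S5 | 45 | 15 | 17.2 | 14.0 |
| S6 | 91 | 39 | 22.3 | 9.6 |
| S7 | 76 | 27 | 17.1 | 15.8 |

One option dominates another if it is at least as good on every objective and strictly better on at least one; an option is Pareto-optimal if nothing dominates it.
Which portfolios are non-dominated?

S1, S2, S3, S5, S7

S1: not dominated.
S2: not dominated (best expected return).
S3: not dominated (best volatility).
S4: dominated by S5 (fees 45≤75, max drawdown 15≤36, volatility 17.2≤18.5, expected return 14.0≥2.2).
S5: not dominated (best fees).
S6: dominated by S1 (fees 84≤91, max drawdown 37≤39, volatility 13.5≤22.3, expected return 15.8≥9.6).
S7: not dominated.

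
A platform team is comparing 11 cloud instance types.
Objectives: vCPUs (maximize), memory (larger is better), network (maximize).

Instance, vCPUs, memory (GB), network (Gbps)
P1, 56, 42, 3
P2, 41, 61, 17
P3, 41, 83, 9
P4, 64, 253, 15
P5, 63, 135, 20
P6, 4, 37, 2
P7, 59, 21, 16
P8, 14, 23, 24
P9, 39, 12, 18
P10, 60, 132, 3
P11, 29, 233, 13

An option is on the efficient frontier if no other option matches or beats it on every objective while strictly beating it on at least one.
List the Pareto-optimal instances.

P1: dominated by P4 (vCPUs 64≥56, memory 253≥42, network 15≥3).
P2: dominated by P5 (vCPUs 63≥41, memory 135≥61, network 20≥17).
P3: dominated by P4 (vCPUs 64≥41, memory 253≥83, network 15≥9).
P4: not dominated (best vCPUs).
P5: not dominated.
P6: dominated by P1 (vCPUs 56≥4, memory 42≥37, network 3≥2).
P7: dominated by P5 (vCPUs 63≥59, memory 135≥21, network 20≥16).
P8: not dominated (best network).
P9: dominated by P5 (vCPUs 63≥39, memory 135≥12, network 20≥18).
P10: dominated by P4 (vCPUs 64≥60, memory 253≥132, network 15≥3).
P11: dominated by P4 (vCPUs 64≥29, memory 253≥233, network 15≥13).

P4, P5, P8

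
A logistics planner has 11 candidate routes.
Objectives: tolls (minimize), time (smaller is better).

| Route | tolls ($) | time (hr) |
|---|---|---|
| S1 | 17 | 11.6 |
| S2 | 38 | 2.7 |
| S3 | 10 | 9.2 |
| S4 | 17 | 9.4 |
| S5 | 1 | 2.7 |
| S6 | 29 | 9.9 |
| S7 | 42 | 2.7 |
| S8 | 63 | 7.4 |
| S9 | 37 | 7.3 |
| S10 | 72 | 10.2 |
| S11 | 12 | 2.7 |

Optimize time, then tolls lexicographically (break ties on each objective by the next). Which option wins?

S5

First minimize time: best is 2.7, kept {S2, S5, S7, S11}.
Then minimize tolls: best is 1, kept {S5}.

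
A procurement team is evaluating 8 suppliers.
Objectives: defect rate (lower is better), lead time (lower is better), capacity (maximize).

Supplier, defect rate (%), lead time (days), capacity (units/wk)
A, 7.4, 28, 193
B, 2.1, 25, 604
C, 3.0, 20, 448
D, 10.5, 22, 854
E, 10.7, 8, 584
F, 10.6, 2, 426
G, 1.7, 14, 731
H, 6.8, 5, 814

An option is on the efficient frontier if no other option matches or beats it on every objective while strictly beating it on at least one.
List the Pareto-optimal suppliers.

A: dominated by B (defect rate 2.1≤7.4, lead time 25≤28, capacity 604≥193).
B: dominated by G (defect rate 1.7≤2.1, lead time 14≤25, capacity 731≥604).
C: dominated by G (defect rate 1.7≤3.0, lead time 14≤20, capacity 731≥448).
D: not dominated (best capacity).
E: dominated by H (defect rate 6.8≤10.7, lead time 5≤8, capacity 814≥584).
F: not dominated (best lead time).
G: not dominated (best defect rate).
H: not dominated.

D, F, G, H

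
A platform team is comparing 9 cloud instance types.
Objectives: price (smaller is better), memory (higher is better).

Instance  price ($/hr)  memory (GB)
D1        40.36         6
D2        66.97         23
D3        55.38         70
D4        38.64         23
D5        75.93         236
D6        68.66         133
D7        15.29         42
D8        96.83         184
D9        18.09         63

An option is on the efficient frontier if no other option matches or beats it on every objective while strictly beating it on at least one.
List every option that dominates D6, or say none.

D1: worse on memory (6 vs 133).
D2: worse on memory (23 vs 133).
D3: worse on memory (70 vs 133).
D4: worse on memory (23 vs 133).
D5: worse on price (75.93 vs 68.66).
D7: worse on memory (42 vs 133).
D8: worse on price (96.83 vs 68.66).
D9: worse on memory (63 vs 133).
No option dominates D6.

none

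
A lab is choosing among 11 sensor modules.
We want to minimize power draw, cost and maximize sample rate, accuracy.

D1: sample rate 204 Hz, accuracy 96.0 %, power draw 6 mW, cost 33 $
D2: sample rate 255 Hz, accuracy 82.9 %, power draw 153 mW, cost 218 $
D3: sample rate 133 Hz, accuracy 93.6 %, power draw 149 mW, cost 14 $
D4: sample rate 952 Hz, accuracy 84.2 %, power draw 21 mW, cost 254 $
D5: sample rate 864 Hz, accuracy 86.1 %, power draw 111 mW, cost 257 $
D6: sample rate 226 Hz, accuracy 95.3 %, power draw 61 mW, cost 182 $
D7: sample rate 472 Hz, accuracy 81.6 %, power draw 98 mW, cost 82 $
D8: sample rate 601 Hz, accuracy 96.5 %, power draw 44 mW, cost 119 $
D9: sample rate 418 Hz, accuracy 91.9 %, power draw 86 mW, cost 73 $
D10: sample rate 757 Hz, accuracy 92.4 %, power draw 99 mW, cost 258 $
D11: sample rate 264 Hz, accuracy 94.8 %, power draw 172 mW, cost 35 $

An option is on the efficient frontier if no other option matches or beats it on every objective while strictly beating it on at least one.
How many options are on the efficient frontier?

D1: not dominated (best power draw).
D2: dominated by D8 (sample rate 601≥255, accuracy 96.5≥82.9, power draw 44≤153, cost 119≤218).
D3: not dominated (best cost).
D4: not dominated (best sample rate).
D5: not dominated.
D6: dominated by D8 (sample rate 601≥226, accuracy 96.5≥95.3, power draw 44≤61, cost 119≤182).
D7: not dominated.
D8: not dominated (best accuracy).
D9: not dominated.
D10: not dominated.
D11: not dominated.
Pareto-optimal: D1, D3, D4, D5, D7, D8, D9, D10, D11 → 9.

9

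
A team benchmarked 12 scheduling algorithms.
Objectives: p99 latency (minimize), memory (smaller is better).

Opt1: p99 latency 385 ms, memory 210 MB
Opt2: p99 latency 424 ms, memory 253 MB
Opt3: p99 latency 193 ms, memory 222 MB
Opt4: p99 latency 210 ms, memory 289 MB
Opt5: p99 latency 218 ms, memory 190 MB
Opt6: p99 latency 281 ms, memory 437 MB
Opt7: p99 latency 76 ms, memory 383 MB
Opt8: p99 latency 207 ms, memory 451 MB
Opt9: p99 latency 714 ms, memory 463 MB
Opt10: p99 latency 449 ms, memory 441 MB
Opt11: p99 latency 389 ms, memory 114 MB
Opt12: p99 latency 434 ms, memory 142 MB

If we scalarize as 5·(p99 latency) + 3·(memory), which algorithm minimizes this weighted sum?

Opt1: 5·385 + 3·210 = 2555
Opt2: 5·424 + 3·253 = 2879
Opt3: 5·193 + 3·222 = 1631
Opt4: 5·210 + 3·289 = 1917
Opt5: 5·218 + 3·190 = 1660
Opt6: 5·281 + 3·437 = 2716
Opt7: 5·76 + 3·383 = 1529
Opt8: 5·207 + 3·451 = 2388
Opt9: 5·714 + 3·463 = 4959
Opt10: 5·449 + 3·441 = 3568
Opt11: 5·389 + 3·114 = 2287
Opt12: 5·434 + 3·142 = 2596
Lowest: Opt7 at 1529.

Opt7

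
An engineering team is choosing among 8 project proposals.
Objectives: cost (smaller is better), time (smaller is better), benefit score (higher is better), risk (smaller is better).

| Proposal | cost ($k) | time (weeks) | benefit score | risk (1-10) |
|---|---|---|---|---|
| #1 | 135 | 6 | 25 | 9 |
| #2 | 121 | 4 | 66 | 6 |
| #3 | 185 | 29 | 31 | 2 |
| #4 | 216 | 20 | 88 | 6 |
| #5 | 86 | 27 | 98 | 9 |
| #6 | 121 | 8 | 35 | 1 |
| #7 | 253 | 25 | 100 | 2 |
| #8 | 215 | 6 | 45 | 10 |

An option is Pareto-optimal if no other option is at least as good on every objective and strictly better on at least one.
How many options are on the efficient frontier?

#1: dominated by #2 (cost 121≤135, time 4≤6, benefit score 66≥25, risk 6≤9).
#2: not dominated (best time).
#3: dominated by #6 (cost 121≤185, time 8≤29, benefit score 35≥31, risk 1≤2).
#4: not dominated.
#5: not dominated (best cost).
#6: not dominated (best risk).
#7: not dominated (best benefit score).
#8: dominated by #2 (cost 121≤215, time 4≤6, benefit score 66≥45, risk 6≤10).
Pareto-optimal: #2, #4, #5, #6, #7 → 5.

5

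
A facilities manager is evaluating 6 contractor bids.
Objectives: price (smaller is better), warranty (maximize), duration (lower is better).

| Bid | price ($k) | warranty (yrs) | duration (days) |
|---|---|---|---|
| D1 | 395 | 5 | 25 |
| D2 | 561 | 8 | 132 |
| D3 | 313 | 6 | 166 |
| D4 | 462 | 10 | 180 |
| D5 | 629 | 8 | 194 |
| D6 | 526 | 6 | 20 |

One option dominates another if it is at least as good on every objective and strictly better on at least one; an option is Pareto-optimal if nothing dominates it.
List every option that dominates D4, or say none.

D1: worse on warranty (5 vs 10).
D2: worse on price (561 vs 462).
D3: worse on warranty (6 vs 10).
D5: worse on price (629 vs 462).
D6: worse on price (526 vs 462).
No option dominates D4.

none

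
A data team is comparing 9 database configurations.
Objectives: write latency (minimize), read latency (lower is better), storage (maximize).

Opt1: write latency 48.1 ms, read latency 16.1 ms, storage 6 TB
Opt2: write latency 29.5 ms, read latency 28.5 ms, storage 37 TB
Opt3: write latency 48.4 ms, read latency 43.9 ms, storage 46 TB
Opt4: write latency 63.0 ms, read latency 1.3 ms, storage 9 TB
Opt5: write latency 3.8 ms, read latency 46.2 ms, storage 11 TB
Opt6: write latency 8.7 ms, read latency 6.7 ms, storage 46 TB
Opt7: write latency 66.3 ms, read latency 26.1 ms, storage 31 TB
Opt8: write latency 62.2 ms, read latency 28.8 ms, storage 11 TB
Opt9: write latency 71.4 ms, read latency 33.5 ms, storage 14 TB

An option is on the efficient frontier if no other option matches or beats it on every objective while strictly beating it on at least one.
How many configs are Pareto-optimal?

3

Opt1: dominated by Opt6 (write latency 8.7≤48.1, read latency 6.7≤16.1, storage 46≥6).
Opt2: dominated by Opt6 (write latency 8.7≤29.5, read latency 6.7≤28.5, storage 46≥37).
Opt3: dominated by Opt6 (write latency 8.7≤48.4, read latency 6.7≤43.9, storage 46≥46).
Opt4: not dominated (best read latency).
Opt5: not dominated (best write latency).
Opt6: not dominated.
Opt7: dominated by Opt6 (write latency 8.7≤66.3, read latency 6.7≤26.1, storage 46≥31).
Opt8: dominated by Opt2 (write latency 29.5≤62.2, read latency 28.5≤28.8, storage 37≥11).
Opt9: dominated by Opt2 (write latency 29.5≤71.4, read latency 28.5≤33.5, storage 37≥14).
Pareto-optimal: Opt4, Opt5, Opt6 → 3.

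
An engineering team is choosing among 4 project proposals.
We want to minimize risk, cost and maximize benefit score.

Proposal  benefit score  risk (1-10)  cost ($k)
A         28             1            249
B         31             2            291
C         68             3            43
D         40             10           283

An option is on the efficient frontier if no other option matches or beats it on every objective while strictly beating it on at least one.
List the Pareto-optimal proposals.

A, B, C

A: not dominated (best risk).
B: not dominated.
C: not dominated (best benefit score).
D: dominated by C (benefit score 68≥40, risk 3≤10, cost 43≤283).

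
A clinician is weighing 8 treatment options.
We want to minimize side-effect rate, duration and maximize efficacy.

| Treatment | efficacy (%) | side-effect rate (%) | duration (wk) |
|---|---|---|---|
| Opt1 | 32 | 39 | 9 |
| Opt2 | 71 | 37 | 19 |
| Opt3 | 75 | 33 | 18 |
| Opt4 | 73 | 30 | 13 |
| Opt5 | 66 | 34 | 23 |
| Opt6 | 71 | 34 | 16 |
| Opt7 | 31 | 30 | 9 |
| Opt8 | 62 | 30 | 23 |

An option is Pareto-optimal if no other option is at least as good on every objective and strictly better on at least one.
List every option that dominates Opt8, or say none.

Opt4: efficacy 73≥62, side-effect rate 30≤30, duration 13≤23 — dominates Opt8.
Others (Opt1, Opt2, Opt3, Opt5, Opt6, Opt7) are each worse than Opt8 on at least one objective.

Opt4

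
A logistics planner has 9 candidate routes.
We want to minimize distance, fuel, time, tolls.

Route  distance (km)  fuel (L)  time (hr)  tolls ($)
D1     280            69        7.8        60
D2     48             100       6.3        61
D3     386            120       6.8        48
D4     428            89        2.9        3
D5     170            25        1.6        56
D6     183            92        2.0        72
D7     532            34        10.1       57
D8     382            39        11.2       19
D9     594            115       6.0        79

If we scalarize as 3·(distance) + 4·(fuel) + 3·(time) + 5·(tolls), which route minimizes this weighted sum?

D2

D1: 3·280 + 4·69 + 3·7.8 + 5·60 = 1439.4
D2: 3·48 + 4·100 + 3·6.3 + 5·61 = 867.9
D3: 3·386 + 4·120 + 3·6.8 + 5·48 = 1898.4
D4: 3·428 + 4·89 + 3·2.9 + 5·3 = 1663.7
D5: 3·170 + 4·25 + 3·1.6 + 5·56 = 894.8
D6: 3·183 + 4·92 + 3·2.0 + 5·72 = 1283.0
D7: 3·532 + 4·34 + 3·10.1 + 5·57 = 2047.3
D8: 3·382 + 4·39 + 3·11.2 + 5·19 = 1430.6
D9: 3·594 + 4·115 + 3·6.0 + 5·79 = 2655.0
Lowest: D2 at 867.9.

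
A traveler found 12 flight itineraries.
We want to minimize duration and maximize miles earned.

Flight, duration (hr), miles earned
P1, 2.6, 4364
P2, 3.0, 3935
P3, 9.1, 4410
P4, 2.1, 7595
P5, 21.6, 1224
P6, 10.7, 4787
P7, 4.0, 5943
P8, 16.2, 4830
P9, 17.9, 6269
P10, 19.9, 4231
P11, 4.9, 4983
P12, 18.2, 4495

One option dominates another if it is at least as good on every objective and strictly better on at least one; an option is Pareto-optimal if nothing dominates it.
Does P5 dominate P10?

P5 vs P10: P5 is worse on duration (21.6 vs 19.9), so it does not dominate P10.

No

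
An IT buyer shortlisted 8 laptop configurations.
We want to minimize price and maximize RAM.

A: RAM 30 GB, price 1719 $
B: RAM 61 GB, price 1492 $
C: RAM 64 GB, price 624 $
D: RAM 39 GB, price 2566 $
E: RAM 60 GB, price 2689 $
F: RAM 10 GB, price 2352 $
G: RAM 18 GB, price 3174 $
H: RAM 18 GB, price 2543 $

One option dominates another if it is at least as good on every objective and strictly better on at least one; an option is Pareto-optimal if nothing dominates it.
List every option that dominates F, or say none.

A: RAM 30≥10, price 1719≤2352 — dominates F.
B: RAM 61≥10, price 1492≤2352 — dominates F.
C: RAM 64≥10, price 624≤2352 — dominates F.
Others (D, E, G, H) are each worse than F on at least one objective.

A, B, C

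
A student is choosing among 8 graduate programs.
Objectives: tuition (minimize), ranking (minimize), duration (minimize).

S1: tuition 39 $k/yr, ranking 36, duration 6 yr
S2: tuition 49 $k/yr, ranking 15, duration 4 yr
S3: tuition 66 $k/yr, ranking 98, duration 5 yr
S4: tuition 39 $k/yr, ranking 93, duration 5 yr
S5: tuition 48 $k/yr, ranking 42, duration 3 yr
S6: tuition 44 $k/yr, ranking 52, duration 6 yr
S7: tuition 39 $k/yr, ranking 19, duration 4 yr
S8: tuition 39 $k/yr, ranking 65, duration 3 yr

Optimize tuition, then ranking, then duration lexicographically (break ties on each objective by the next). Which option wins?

First minimize tuition: best is 39, kept {S1, S4, S7, S8}.
Then minimize ranking: best is 19, kept {S7}.

S7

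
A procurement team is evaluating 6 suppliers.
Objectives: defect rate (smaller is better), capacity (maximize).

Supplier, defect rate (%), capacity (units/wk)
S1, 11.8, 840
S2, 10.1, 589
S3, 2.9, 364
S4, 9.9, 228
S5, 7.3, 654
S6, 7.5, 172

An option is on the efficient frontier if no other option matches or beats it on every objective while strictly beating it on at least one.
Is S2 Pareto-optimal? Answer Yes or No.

No

S5 vs S2: defect rate 7.3≤10.1, capacity 654≥589 — S5 is at least as good on every objective and strictly better on at least one, so S5 dominates S2.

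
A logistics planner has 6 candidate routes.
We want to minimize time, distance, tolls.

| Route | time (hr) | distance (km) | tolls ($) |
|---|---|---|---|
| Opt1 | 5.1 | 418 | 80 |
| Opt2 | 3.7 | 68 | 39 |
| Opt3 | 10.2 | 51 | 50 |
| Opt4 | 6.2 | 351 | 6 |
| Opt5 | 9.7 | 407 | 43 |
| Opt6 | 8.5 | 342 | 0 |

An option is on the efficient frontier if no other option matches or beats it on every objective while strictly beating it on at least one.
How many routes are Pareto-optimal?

Opt1: dominated by Opt2 (time 3.7≤5.1, distance 68≤418, tolls 39≤80).
Opt2: not dominated (best time).
Opt3: not dominated (best distance).
Opt4: not dominated.
Opt5: dominated by Opt2 (time 3.7≤9.7, distance 68≤407, tolls 39≤43).
Opt6: not dominated (best tolls).
Pareto-optimal: Opt2, Opt3, Opt4, Opt6 → 4.

4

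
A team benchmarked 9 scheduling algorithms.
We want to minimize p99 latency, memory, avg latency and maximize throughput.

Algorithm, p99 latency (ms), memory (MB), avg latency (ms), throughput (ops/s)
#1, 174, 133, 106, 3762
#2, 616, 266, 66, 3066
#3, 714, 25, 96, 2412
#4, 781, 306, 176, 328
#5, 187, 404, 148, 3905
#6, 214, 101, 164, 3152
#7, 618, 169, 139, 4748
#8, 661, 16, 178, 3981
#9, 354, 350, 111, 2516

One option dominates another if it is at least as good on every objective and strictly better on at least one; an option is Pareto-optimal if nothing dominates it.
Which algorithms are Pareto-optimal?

#1: not dominated (best p99 latency).
#2: not dominated (best avg latency).
#3: not dominated.
#4: dominated by #1 (p99 latency 174≤781, memory 133≤306, avg latency 106≤176, throughput 3762≥328).
#5: not dominated.
#6: not dominated.
#7: not dominated (best throughput).
#8: not dominated (best memory).
#9: dominated by #1 (p99 latency 174≤354, memory 133≤350, avg latency 106≤111, throughput 3762≥2516).

#1, #2, #3, #5, #6, #7, #8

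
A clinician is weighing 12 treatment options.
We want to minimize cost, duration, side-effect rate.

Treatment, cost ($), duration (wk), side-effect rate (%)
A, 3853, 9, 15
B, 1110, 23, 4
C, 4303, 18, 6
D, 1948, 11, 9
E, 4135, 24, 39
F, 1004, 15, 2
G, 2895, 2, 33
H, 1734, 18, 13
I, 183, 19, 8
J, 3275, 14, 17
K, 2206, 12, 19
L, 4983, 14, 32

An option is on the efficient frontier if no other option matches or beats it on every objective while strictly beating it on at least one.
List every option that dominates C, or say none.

F

F: cost 1004≤4303, duration 15≤18, side-effect rate 2≤6 — dominates C.
Others (A, B, D, E, G, H, I, J, K, L) are each worse than C on at least one objective.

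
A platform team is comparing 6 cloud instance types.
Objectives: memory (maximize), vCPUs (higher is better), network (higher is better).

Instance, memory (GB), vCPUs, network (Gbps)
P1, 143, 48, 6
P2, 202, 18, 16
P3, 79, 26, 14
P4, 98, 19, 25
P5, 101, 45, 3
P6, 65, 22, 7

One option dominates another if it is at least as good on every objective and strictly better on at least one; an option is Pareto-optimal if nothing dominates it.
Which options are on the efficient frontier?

P1: not dominated (best vCPUs).
P2: not dominated (best memory).
P3: not dominated.
P4: not dominated (best network).
P5: dominated by P1 (memory 143≥101, vCPUs 48≥45, network 6≥3).
P6: dominated by P3 (memory 79≥65, vCPUs 26≥22, network 14≥7).

P1, P2, P3, P4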